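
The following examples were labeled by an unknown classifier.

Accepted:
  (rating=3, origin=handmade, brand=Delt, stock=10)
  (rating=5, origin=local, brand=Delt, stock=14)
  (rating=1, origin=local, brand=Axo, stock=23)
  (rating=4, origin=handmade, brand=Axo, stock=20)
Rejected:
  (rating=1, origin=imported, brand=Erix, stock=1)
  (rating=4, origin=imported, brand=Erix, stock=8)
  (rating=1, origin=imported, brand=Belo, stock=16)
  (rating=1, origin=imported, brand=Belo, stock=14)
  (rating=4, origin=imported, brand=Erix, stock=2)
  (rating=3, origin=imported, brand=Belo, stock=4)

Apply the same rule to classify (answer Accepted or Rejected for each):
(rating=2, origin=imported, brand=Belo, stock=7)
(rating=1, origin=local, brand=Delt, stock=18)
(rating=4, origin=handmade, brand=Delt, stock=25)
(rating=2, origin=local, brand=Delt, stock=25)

Looking at the examples, the only property every 'Accepted' case has and every 'Rejected' case lacks is: origin is not imported.

Rejected, Accepted, Accepted, Accepted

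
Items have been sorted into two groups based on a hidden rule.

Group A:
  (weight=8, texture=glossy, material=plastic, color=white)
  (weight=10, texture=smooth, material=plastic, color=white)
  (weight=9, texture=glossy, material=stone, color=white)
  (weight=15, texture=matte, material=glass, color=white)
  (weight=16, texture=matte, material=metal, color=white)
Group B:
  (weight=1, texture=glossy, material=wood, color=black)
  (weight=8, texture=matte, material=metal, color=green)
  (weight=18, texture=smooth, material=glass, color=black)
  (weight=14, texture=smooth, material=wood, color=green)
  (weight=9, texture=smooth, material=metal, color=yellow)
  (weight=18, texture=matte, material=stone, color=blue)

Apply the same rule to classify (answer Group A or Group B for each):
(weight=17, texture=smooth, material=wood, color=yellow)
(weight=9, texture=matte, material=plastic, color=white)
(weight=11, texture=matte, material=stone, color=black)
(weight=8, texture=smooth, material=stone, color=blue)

Group B, Group A, Group B, Group B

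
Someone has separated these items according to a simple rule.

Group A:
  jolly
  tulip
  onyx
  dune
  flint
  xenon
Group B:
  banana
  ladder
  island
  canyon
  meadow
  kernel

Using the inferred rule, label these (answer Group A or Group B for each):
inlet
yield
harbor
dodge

Group A, Group A, Group B, Group A

'Group A' ⟺ length ≤ 5.
inlet — length 5, hence Group A. yield — length 5, hence Group A. harbor — length 6, hence Group B. dodge — length 5, hence Group A.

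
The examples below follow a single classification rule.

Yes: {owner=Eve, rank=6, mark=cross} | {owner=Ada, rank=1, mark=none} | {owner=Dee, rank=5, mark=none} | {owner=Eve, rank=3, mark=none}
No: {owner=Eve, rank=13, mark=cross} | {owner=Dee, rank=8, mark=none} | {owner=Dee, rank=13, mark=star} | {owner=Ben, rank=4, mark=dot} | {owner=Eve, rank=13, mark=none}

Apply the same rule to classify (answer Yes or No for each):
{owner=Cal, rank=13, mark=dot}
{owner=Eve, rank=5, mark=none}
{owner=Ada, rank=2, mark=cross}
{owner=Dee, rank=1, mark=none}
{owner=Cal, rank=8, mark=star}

No, Yes, Yes, Yes, No

Rule: rank ≠ 4 AND rank ≤ 6. This holds for each 'Yes' example and fails for each 'No' one.
{owner=Cal, rank=13, mark=dot}: No (rank = 13).
{owner=Eve, rank=5, mark=none}: Yes (rank = 5).
{owner=Ada, rank=2, mark=cross}: Yes (rank = 2).
{owner=Dee, rank=1, mark=none}: Yes (rank = 1).
{owner=Cal, rank=8, mark=star}: No (rank = 8).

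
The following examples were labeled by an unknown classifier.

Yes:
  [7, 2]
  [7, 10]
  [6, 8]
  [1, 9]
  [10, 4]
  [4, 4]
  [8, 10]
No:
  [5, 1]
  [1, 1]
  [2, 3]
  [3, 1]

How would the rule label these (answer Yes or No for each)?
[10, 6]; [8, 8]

A rule that fits every label: sum ≥ 8 — true of each 'Yes' example, false of each 'No' one.
[10, 6]: 10+6 = 16, meets the rule → Yes. [8, 8]: 8+8 = 16, meets the rule → Yes.

Yes, Yes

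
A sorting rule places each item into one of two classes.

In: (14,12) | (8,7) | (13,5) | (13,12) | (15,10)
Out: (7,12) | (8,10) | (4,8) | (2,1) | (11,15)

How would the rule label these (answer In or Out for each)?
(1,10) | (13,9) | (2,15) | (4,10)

Out, In, Out, Out

All 'In' examples share one property — first > second AND sum ≥ 12 — and every 'Out' example lacks it.
(1,10): Out (1 < 10, 1+10 = 11).
(13,9): In (13 > 9, 13+9 = 22).
(2,15): Out (2 < 15, 2+15 = 17).
(4,10): Out (4 < 10, 4+10 = 14).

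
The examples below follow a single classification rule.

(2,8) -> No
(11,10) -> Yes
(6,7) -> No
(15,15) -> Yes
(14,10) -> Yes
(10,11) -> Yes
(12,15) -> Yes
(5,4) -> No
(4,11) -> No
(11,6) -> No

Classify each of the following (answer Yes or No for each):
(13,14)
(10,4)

Yes, No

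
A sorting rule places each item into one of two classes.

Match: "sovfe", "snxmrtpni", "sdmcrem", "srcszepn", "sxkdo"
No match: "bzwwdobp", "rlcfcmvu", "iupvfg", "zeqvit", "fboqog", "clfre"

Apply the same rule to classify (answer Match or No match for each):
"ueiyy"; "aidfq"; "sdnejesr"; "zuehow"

'Match' ⟺ contains 's'.
"ueiyy": No match (no 's').
"aidfq": No match (no 's').
"sdnejesr": Match (has 's').
"zuehow": No match (no 's').

No match, No match, Match, No match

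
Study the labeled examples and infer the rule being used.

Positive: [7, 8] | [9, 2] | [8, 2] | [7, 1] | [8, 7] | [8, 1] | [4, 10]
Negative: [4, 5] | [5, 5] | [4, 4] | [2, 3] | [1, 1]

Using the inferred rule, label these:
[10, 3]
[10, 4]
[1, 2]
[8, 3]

Positive, Positive, Negative, Positive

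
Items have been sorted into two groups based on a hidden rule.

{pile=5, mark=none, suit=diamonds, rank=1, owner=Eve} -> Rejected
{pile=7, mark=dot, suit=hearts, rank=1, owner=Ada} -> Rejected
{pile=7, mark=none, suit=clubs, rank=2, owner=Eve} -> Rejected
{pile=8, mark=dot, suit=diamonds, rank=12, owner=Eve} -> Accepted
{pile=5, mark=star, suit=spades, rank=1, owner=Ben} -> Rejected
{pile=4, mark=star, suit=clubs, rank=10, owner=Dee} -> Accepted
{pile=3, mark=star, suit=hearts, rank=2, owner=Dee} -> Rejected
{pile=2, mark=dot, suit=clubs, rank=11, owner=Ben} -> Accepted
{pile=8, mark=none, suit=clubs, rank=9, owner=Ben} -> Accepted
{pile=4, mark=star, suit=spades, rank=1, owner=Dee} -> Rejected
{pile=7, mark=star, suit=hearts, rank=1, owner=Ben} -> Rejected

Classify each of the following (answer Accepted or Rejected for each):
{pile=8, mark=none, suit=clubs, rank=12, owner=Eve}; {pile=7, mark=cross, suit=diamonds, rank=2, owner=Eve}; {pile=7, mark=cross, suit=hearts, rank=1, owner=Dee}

Accepted, Rejected, Rejected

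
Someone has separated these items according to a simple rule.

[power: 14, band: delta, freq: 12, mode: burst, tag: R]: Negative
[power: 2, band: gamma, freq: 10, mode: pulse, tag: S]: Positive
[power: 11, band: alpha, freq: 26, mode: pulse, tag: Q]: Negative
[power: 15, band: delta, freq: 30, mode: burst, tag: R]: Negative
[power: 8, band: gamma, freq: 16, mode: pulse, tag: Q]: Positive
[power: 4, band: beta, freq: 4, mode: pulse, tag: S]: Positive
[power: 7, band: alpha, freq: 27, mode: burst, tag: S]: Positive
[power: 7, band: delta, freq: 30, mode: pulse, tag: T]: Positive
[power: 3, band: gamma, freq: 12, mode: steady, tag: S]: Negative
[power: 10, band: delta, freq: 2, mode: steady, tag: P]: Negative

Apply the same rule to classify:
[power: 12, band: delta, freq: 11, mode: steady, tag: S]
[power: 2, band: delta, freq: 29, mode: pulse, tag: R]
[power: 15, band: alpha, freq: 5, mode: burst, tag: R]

One predicate separates the groups cleanly: freq ≠ 12 AND power ≤ 8.
[power: 12, band: delta, freq: 11, mode: steady, tag: S]: freq = 11, power = 12, does not fit → Negative. [power: 2, band: delta, freq: 29, mode: pulse, tag: R]: freq = 29, power = 2, matches → Positive. [power: 15, band: alpha, freq: 5, mode: burst, tag: R]: freq = 5, power = 15, does not fit → Negative.

Negative, Positive, Negative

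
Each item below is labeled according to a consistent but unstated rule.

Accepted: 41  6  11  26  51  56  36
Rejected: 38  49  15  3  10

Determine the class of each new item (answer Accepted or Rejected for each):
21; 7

Accepted, Rejected

The rule appears to be: ≡ 1 (mod 5).
21 → 21 mod 5 = 1 → Accepted.
7 → 7 mod 5 = 2 → Rejected.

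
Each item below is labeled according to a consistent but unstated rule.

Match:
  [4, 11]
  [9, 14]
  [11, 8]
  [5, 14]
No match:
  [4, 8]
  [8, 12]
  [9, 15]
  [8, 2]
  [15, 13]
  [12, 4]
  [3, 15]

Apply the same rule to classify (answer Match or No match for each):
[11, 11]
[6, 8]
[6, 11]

All 'Match' examples share one property — sum is odd — and every 'No match' example lacks it.
[11, 11] → 11+11 = 22 → No match. [6, 8] → 6+8 = 14 → No match. [6, 11] → 6+11 = 17 → Match.

No match, No match, Match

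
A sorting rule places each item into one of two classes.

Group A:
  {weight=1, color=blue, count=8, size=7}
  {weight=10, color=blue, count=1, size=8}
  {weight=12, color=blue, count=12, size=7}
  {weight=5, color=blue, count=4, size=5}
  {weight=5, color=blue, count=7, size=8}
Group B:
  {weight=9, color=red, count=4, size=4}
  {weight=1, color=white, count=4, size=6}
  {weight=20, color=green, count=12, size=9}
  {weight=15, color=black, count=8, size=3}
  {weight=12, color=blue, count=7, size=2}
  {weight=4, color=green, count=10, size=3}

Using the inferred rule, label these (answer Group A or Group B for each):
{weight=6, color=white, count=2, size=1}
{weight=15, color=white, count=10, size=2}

The pattern is that an item is 'Group A' exactly when: color is blue AND size ≥ 3.

Group B, Group B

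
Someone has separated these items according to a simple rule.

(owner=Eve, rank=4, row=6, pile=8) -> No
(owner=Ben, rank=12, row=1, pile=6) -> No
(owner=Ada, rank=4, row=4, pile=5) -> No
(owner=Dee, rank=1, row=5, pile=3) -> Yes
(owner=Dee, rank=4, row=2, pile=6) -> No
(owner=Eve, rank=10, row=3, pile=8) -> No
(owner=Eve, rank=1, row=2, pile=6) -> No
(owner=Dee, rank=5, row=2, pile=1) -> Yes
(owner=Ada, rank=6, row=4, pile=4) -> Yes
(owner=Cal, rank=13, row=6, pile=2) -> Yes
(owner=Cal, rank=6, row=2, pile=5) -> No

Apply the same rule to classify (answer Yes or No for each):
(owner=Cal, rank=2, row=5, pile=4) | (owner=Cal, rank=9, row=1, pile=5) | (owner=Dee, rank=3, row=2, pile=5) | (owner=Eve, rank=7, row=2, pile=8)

The pattern is that an item is 'Yes' exactly when: pile ≤ 4.
(owner=Cal, rank=2, row=5, pile=4): Yes (pile = 4).
(owner=Cal, rank=9, row=1, pile=5): No (pile = 5).
(owner=Dee, rank=3, row=2, pile=5): No (pile = 5).
(owner=Eve, rank=7, row=2, pile=8): No (pile = 8).

Yes, No, No, No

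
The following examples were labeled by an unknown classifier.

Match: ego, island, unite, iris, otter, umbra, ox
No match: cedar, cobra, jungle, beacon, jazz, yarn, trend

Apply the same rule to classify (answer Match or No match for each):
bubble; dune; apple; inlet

No match, No match, Match, Match

Every 'Match' example satisfies: starts with a vowel. None of the 'No match' examples do.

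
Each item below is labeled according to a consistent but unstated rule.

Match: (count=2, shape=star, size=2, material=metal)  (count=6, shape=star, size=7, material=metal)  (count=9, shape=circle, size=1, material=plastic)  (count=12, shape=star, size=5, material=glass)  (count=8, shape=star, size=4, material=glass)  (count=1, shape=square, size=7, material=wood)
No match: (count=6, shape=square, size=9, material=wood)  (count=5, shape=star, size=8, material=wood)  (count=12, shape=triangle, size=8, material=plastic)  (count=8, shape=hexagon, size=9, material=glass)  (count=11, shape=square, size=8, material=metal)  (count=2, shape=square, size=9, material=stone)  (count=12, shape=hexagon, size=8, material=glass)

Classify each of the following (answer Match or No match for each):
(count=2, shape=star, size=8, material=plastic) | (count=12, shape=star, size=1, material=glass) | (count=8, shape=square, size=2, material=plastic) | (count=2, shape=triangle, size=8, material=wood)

No match, Match, Match, No match

The rule appears to be: size ≤ 7.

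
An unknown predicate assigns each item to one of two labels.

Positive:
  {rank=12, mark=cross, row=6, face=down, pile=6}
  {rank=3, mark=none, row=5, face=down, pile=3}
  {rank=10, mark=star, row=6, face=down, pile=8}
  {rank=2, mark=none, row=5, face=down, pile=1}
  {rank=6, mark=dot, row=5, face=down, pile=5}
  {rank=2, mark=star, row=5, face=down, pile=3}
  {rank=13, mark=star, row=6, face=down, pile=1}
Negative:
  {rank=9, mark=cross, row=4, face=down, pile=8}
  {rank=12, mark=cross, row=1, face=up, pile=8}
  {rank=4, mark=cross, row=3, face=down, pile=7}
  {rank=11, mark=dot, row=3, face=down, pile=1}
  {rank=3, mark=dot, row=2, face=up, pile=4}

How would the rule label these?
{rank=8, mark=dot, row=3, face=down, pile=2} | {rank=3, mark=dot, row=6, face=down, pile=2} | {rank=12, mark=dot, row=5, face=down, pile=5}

Negative, Positive, Positive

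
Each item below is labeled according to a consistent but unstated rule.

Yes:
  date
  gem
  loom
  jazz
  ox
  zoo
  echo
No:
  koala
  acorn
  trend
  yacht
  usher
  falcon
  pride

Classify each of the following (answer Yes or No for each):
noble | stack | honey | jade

No, No, No, Yes

The pattern is that an item is 'Yes' exactly when: length ≤ 4.
noble — length 5, hence No. stack — length 5, hence No. honey — length 5, hence No. jade — length 4, hence Yes.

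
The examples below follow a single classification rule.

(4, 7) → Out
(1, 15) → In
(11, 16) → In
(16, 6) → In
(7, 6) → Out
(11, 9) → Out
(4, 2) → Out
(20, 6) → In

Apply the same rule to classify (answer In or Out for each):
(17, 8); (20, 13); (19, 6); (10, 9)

In, In, In, Out

'In' ⟺ max ≥ 15.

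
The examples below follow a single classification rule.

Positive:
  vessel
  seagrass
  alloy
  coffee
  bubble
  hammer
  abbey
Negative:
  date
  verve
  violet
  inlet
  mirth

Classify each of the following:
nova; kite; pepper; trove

Negative, Negative, Positive, Negative

Checking candidate rules against both groups, what survives is: has a double letter.
nova → no doubled letter → Negative.
kite → no doubled letter → Negative.
pepper → 'pp' doubled → Positive.
trove → no doubled letter → Negative.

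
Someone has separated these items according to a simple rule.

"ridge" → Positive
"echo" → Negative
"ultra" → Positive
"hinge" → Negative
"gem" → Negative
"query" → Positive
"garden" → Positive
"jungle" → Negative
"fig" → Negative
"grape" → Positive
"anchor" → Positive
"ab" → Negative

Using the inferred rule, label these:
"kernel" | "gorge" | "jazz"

The distinguishing property — contains 'r' — holds for all the 'Positive' cases and none of the 'Negative' cases.
Positive: "kernel", since has 'r'.
Positive: "gorge", since has 'r'.
Negative: "jazz", since no 'r'.

Positive, Positive, Negative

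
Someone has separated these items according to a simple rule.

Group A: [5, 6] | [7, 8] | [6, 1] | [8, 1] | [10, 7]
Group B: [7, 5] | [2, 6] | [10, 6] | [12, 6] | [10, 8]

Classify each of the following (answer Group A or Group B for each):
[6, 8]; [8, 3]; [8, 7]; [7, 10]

Group B, Group A, Group A, Group A

The distinguishing property — sum is odd — holds for all the 'Group A' cases and none of the 'Group B' cases.
[6, 8]: 6+8 = 14 — doesn't qualify, so Group B.
[8, 3]: 8+3 = 11 — checks out, so Group A.
[8, 7]: 8+7 = 15 — checks out, so Group A.
[7, 10]: 7+10 = 17 — checks out, so Group A.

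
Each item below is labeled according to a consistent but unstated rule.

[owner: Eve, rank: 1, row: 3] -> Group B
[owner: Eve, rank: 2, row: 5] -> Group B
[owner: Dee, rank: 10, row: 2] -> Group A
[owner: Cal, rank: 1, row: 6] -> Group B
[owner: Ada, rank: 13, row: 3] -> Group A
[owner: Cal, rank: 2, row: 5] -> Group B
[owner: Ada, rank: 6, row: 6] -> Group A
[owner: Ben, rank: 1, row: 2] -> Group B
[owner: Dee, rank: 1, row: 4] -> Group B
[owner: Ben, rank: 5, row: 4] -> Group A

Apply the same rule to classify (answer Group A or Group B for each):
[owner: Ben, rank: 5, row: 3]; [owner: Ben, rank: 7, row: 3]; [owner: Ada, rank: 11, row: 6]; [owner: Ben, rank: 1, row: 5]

The simplest hypothesis consistent with all the labels is: rank ≥ 5.

Group A, Group A, Group A, Group B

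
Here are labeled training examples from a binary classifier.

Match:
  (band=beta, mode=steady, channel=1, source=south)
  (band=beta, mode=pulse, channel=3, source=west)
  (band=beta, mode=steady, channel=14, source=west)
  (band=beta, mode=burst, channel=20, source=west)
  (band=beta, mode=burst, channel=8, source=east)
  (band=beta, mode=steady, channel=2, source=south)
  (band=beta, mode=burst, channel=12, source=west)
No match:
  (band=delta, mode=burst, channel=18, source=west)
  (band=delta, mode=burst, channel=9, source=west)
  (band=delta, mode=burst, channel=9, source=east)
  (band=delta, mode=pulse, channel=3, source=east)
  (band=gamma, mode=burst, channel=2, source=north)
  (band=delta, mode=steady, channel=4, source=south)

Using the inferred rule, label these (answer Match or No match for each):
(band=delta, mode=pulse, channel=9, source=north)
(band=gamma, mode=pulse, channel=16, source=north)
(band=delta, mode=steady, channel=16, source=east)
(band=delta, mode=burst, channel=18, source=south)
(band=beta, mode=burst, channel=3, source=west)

No match, No match, No match, No match, Match

The pattern is that an item is 'Match' exactly when: band is beta.
(band=delta, mode=pulse, channel=9, source=north) — band is delta, hence No match. (band=gamma, mode=pulse, channel=16, source=north) — band is gamma, hence No match. (band=delta, mode=steady, channel=16, source=east) — band is delta, hence No match. (band=delta, mode=burst, channel=18, source=south) — band is delta, hence No match. (band=beta, mode=burst, channel=3, source=west) — band is beta, hence Match.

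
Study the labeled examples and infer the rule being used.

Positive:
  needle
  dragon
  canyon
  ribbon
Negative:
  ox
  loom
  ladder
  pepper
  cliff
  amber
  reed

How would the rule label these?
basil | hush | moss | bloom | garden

Checking candidate rules against both groups, what survives is: contains 'n'.

Negative, Negative, Negative, Negative, Positive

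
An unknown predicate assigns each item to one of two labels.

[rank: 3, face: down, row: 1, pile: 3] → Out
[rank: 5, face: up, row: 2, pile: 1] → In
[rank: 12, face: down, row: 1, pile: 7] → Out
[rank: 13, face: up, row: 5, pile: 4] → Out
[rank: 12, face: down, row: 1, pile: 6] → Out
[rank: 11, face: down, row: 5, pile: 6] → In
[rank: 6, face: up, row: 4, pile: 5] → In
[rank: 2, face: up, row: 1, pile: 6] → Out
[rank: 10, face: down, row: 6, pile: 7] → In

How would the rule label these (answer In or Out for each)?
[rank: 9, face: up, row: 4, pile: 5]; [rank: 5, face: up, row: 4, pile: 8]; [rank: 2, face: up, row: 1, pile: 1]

A rule that fits every label: row ≥ 2 AND rank ≤ 11 — true of each 'In' example, false of each 'Out' one.

In, In, Out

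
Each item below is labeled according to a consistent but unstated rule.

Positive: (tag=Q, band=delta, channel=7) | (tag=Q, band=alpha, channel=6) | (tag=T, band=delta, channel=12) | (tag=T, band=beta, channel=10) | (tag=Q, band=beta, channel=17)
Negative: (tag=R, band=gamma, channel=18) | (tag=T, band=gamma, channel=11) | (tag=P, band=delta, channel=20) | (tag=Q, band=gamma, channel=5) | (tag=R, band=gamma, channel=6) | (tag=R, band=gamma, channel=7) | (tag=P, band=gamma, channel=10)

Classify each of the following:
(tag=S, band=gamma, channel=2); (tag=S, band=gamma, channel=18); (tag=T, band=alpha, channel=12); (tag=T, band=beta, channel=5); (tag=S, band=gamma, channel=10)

'Positive' ⟺ band is not gamma AND channel ≤ 17.
(tag=S, band=gamma, channel=2) — band is gamma, channel = 2, hence Negative.
(tag=S, band=gamma, channel=18) — band is gamma, channel = 18, hence Negative.
(tag=T, band=alpha, channel=12) — band is alpha, channel = 12, hence Positive.
(tag=T, band=beta, channel=5) — band is beta, channel = 5, hence Positive.
(tag=S, band=gamma, channel=10) — band is gamma, channel = 10, hence Negative.

Negative, Negative, Positive, Positive, Negative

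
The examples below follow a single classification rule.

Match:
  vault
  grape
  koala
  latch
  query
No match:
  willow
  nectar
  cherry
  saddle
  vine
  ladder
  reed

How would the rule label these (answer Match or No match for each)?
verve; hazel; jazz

The simplest hypothesis consistent with all the labels is: odd length.
Match: verve, since length 5.
Match: hazel, since length 5.
No match: jazz, since length 4.

Match, Match, No match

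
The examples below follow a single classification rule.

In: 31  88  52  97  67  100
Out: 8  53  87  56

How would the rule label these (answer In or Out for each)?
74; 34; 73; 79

One predicate separates the groups cleanly: ≡ 1 (mod 3).
74: 74 mod 3 = 2 — fails this test, so Out. 34: 34 mod 3 = 1 — qualifies, so In. 73: 73 mod 3 = 1 — qualifies, so In. 79: 79 mod 3 = 1 — qualifies, so In.

Out, In, In, In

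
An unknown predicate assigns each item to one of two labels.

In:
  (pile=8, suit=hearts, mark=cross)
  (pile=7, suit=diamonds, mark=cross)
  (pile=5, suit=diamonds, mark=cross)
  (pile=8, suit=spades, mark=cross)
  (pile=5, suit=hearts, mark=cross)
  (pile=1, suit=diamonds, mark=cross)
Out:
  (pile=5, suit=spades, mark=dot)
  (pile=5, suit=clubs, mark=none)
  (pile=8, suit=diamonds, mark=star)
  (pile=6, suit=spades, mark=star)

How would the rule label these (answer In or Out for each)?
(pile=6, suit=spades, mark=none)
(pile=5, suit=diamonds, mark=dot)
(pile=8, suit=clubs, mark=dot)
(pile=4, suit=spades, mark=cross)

Rule: mark is cross. This holds for each 'In' example and fails for each 'Out' one.
(pile=6, suit=spades, mark=none) — mark is none, hence Out.
(pile=5, suit=diamonds, mark=dot) — mark is dot, hence Out.
(pile=8, suit=clubs, mark=dot) — mark is dot, hence Out.
(pile=4, suit=spades, mark=cross) — mark is cross, hence In.

Out, Out, Out, In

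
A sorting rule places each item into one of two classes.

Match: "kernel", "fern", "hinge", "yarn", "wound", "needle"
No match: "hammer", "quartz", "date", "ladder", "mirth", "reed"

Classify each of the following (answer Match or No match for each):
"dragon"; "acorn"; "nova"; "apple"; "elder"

Comparing the two groups points to one rule — contains 'n'.

Match, Match, Match, No match, No match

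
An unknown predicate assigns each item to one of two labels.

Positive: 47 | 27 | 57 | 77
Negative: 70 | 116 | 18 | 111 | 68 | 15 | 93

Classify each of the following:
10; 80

Negative, Negative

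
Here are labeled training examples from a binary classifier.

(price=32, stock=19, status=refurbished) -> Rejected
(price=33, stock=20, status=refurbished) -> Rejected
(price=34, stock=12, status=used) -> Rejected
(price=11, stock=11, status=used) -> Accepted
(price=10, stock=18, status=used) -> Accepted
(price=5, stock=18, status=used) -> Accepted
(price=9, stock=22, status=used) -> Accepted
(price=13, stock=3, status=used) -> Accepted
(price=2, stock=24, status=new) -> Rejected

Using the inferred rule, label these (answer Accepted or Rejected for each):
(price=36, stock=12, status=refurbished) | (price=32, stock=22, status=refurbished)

The pattern is that an item is 'Accepted' exactly when: status is used AND price ≤ 13.

Rejected, Rejected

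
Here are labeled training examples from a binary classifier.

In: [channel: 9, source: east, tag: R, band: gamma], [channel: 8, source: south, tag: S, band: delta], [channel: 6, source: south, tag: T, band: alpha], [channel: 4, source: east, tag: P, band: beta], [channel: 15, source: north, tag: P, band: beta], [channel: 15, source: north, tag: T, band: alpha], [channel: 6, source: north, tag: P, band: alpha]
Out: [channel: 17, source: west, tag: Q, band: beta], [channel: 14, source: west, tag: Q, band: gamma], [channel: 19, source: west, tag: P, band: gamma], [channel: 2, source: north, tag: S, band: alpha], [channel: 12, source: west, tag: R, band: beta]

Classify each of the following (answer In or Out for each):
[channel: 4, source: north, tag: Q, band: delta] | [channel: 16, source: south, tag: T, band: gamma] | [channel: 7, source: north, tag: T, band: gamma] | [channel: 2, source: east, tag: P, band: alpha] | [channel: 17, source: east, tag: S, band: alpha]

Rule: source is not west AND channel ≥ 4. This holds for each 'In' example and fails for each 'Out' one.
[channel: 4, source: north, tag: Q, band: delta]: source is north, channel = 4, matches → In. [channel: 16, source: south, tag: T, band: gamma]: source is south, channel = 16, matches → In. [channel: 7, source: north, tag: T, band: gamma]: source is north, channel = 7, matches → In. [channel: 2, source: east, tag: P, band: alpha]: source is east, channel = 2, lacks this property → Out. [channel: 17, source: east, tag: S, band: alpha]: source is east, channel = 17, matches → In.

In, In, In, Out, In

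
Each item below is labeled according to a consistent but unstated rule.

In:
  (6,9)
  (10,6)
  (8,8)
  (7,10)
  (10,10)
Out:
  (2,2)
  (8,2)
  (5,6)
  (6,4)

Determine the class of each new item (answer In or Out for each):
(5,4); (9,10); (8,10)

The common property of the 'In' items is: sum ≥ 15. No 'Out' item has it.
(5,4) → 5+4 = 9 → Out. (9,10) → 9+10 = 19 → In. (8,10) → 8+10 = 18 → In.

Out, In, In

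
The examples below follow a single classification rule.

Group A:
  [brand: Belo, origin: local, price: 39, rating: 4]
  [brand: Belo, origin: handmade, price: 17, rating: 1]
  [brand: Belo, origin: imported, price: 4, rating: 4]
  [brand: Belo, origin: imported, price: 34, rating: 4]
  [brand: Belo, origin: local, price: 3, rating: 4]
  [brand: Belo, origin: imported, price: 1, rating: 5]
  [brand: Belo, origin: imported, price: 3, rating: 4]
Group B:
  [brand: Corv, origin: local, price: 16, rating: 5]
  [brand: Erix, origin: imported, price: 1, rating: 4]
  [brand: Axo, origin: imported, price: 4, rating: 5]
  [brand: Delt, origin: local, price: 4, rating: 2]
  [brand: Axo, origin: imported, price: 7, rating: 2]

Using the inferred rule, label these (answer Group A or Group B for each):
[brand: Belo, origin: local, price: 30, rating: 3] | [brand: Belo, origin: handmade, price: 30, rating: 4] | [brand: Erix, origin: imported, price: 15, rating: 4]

Group A, Group A, Group B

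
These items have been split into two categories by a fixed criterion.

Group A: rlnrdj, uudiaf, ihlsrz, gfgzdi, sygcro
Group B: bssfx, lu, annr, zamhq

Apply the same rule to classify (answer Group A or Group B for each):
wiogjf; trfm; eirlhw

Group A, Group B, Group A

The common property of the 'Group A' items is: length 6. No 'Group B' item has it.
wiogjf — length 6, hence Group A. trfm — length 4, hence Group B. eirlhw — length 6, hence Group A.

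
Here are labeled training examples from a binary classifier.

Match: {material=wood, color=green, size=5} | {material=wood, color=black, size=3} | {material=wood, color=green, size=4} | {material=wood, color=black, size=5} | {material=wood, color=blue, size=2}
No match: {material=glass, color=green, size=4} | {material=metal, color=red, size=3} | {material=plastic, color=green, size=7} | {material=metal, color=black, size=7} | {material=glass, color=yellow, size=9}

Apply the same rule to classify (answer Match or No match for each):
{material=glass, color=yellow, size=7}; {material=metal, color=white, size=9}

No match, No match

The simplest hypothesis consistent with all the labels is: material is wood.
{material=glass, color=yellow, size=7} — material is glass, hence No match. {material=metal, color=white, size=9} — material is metal, hence No match.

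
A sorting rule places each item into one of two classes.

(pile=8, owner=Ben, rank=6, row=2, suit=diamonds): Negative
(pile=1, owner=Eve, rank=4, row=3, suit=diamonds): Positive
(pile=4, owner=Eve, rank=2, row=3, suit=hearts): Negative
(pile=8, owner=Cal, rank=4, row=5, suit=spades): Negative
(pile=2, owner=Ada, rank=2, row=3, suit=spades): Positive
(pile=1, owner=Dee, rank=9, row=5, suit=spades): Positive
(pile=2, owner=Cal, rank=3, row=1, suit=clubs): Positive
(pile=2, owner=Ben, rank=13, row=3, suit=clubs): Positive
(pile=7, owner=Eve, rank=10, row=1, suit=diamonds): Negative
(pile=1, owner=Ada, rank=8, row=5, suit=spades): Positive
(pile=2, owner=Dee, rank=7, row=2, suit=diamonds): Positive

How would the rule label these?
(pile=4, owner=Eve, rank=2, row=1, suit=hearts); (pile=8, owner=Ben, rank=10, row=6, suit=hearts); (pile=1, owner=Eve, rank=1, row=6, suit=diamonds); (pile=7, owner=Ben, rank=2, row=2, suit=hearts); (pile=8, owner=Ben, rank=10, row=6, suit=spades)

Negative, Negative, Positive, Negative, Negative

The pattern is that an item is 'Positive' exactly when: pile ≤ 2.
(pile=4, owner=Eve, rank=2, row=1, suit=hearts): Negative (pile = 4).
(pile=8, owner=Ben, rank=10, row=6, suit=hearts): Negative (pile = 8).
(pile=1, owner=Eve, rank=1, row=6, suit=diamonds): Positive (pile = 1).
(pile=7, owner=Ben, rank=2, row=2, suit=hearts): Negative (pile = 7).
(pile=8, owner=Ben, rank=10, row=6, suit=spades): Negative (pile = 8).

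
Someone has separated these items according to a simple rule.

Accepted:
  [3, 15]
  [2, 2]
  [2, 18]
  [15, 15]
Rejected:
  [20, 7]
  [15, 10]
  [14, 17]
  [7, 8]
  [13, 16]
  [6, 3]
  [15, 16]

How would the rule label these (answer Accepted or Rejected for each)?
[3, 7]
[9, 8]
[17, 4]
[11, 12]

Accepted, Rejected, Rejected, Rejected

Every 'Accepted' example satisfies: sum is even. None of the 'Rejected' examples do.
[3, 7] → 3+7 = 10 → Accepted. [9, 8] → 9+8 = 17 → Rejected. [17, 4] → 17+4 = 21 → Rejected. [11, 12] → 11+12 = 23 → Rejected.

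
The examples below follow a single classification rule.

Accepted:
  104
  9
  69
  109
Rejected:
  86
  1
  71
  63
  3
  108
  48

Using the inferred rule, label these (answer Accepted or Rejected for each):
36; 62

Rejected, Rejected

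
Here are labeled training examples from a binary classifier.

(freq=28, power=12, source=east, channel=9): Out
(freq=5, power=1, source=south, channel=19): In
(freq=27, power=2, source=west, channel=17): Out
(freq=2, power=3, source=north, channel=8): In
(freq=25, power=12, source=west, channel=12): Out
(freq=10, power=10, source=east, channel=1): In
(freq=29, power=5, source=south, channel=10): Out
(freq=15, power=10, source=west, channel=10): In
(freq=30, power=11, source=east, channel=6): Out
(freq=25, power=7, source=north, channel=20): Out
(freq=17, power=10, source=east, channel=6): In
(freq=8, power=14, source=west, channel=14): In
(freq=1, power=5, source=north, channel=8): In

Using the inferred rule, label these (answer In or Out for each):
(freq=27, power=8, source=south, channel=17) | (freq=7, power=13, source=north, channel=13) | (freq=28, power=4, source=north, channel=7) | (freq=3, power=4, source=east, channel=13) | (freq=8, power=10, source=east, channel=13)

Out, In, Out, In, In

The simplest hypothesis consistent with all the labels is: freq ≤ 17.
(freq=27, power=8, source=south, channel=17): freq = 27, does not fit → Out. (freq=7, power=13, source=north, channel=13): freq = 7, matches → In. (freq=28, power=4, source=north, channel=7): freq = 28, does not fit → Out. (freq=3, power=4, source=east, channel=13): freq = 3, matches → In. (freq=8, power=10, source=east, channel=13): freq = 8, matches → In.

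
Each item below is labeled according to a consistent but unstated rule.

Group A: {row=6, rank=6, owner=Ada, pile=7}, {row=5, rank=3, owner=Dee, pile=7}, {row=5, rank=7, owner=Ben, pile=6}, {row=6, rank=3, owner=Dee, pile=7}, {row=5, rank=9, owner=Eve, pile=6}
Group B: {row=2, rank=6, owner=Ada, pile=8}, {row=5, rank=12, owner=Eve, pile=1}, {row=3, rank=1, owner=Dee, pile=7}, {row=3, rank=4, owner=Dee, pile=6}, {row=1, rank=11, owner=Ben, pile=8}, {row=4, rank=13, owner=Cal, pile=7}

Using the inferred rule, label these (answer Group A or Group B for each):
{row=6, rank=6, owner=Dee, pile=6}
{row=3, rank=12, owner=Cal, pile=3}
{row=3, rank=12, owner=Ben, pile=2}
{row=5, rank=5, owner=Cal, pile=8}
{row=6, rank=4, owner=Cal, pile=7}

Group A, Group B, Group B, Group A, Group A

'Group A' ⟺ rank ≤ 9 AND row ≥ 4.
{row=6, rank=6, owner=Dee, pile=6} — rank = 6, row = 6, hence Group A. {row=3, rank=12, owner=Cal, pile=3} — rank = 12, row = 3, hence Group B. {row=3, rank=12, owner=Ben, pile=2} — rank = 12, row = 3, hence Group B. {row=5, rank=5, owner=Cal, pile=8} — rank = 5, row = 5, hence Group A. {row=6, rank=4, owner=Cal, pile=7} — rank = 4, row = 6, hence Group A.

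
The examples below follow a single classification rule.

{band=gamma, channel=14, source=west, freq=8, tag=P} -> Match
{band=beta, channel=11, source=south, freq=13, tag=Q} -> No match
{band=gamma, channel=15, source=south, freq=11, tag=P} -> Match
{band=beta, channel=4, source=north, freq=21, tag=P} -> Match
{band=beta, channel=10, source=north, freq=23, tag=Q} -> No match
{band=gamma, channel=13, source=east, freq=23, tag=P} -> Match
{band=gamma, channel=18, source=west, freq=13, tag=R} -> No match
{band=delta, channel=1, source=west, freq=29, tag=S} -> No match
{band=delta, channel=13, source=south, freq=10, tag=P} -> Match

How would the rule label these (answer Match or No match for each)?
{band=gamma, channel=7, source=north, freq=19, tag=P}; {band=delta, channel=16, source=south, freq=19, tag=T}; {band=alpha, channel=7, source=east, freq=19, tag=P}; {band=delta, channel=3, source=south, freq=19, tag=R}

Match, No match, Match, No match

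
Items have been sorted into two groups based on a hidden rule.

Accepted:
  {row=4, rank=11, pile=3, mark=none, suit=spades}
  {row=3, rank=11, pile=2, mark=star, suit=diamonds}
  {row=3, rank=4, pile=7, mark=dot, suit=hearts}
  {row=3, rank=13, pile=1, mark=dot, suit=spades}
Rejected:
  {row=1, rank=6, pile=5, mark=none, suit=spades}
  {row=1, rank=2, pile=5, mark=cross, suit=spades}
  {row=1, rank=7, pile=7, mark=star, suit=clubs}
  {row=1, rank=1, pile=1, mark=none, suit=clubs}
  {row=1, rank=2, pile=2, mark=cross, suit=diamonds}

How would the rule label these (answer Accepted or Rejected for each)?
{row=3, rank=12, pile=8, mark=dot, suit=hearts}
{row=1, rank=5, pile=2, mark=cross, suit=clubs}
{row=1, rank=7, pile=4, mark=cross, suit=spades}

Accepted, Rejected, Rejected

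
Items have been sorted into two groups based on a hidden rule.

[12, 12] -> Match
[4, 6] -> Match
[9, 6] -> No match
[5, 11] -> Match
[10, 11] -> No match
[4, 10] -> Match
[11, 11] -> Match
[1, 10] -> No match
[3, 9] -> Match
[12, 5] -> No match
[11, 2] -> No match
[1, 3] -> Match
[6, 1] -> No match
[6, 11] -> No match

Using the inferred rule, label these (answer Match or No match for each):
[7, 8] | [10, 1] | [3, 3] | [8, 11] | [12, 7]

One predicate separates the groups cleanly: sum is even.

No match, No match, Match, No match, No match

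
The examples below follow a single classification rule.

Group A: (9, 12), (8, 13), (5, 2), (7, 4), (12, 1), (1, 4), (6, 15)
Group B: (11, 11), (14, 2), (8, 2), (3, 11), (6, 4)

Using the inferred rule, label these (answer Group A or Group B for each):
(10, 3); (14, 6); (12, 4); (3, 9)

Group A, Group B, Group B, Group B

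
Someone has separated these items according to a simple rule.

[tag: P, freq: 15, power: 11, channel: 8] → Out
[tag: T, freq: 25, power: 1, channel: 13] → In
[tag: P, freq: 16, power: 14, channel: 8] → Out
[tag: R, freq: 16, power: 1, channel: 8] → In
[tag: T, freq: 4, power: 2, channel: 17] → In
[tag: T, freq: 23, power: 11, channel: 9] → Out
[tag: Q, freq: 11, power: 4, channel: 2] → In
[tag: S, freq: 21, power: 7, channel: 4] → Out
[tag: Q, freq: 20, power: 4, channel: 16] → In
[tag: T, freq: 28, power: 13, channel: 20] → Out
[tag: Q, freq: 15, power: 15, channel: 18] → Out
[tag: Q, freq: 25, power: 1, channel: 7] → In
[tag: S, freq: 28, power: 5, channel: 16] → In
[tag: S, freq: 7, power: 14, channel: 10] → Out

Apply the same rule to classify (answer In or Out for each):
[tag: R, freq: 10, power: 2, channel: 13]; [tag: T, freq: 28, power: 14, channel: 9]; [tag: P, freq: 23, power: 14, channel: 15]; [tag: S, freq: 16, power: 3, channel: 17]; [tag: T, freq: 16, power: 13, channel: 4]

In, Out, Out, In, Out

The pattern is that an item is 'In' exactly when: power ≤ 5.
[tag: R, freq: 10, power: 2, channel: 13] → power = 2 → In. [tag: T, freq: 28, power: 14, channel: 9] → power = 14 → Out. [tag: P, freq: 23, power: 14, channel: 15] → power = 14 → Out. [tag: S, freq: 16, power: 3, channel: 17] → power = 3 → In. [tag: T, freq: 16, power: 13, channel: 4] → power = 13 → Out.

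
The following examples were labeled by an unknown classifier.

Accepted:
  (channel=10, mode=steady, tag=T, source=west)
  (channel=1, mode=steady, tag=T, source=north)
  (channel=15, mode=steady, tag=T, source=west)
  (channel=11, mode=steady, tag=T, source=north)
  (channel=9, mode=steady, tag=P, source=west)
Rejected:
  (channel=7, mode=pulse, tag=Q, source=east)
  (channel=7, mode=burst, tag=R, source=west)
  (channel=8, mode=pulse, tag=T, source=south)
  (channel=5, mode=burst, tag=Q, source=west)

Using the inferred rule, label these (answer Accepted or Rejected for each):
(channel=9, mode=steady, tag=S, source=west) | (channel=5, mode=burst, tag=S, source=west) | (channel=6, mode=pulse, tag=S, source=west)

Accepted, Rejected, Rejected

A rule that fits every label: mode is steady — true of each 'Accepted' example, false of each 'Rejected' one.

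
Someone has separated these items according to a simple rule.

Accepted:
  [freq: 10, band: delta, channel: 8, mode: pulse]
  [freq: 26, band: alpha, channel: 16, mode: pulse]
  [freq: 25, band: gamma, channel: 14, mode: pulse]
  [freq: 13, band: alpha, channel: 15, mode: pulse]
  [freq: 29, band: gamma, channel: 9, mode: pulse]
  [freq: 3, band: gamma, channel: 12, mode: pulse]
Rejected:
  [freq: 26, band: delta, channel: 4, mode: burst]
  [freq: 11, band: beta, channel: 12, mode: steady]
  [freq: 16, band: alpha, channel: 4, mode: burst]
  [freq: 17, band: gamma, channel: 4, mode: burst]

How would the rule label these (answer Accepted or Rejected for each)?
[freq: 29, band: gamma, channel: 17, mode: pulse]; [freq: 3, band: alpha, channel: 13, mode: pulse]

Accepted, Accepted

'Accepted' ⟺ mode is pulse.
Accepted: [freq: 29, band: gamma, channel: 17, mode: pulse], since mode is pulse. Accepted: [freq: 3, band: alpha, channel: 13, mode: pulse], since mode is pulse.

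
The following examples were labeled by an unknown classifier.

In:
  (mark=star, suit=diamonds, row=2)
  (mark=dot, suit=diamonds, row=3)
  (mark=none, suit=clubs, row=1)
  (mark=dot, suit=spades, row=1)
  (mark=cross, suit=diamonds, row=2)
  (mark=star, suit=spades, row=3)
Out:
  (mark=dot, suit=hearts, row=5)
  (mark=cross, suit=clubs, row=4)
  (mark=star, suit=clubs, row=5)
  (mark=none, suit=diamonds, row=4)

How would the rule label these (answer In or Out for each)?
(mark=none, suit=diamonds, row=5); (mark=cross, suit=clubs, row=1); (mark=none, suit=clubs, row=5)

Out, In, Out

All 'In' examples share one property — row ≤ 3 — and every 'Out' example lacks it.
(mark=none, suit=diamonds, row=5) → row = 5 → Out.
(mark=cross, suit=clubs, row=1) → row = 1 → In.
(mark=none, suit=clubs, row=5) → row = 5 → Out.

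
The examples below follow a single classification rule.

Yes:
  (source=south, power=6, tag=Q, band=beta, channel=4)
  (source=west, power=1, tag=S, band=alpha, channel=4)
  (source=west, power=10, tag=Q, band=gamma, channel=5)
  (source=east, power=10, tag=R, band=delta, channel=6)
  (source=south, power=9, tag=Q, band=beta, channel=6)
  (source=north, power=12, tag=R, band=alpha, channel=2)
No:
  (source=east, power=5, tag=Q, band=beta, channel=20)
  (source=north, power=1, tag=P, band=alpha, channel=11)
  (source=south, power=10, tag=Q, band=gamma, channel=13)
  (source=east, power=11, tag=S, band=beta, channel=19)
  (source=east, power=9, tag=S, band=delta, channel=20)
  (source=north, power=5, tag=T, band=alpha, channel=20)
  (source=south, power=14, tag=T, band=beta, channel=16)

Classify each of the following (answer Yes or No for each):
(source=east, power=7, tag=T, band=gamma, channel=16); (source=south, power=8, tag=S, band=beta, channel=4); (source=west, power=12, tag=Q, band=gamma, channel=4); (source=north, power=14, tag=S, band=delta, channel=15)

All 'Yes' examples share one property — channel ≤ 6 — and every 'No' example lacks it.
(source=east, power=7, tag=T, band=gamma, channel=16): No (channel = 16).
(source=south, power=8, tag=S, band=beta, channel=4): Yes (channel = 4).
(source=west, power=12, tag=Q, band=gamma, channel=4): Yes (channel = 4).
(source=north, power=14, tag=S, band=delta, channel=15): No (channel = 15).

No, Yes, Yes, No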